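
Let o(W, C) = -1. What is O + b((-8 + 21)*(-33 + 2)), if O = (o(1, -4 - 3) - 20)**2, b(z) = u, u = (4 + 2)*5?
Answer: 471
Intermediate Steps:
u = 30 (u = 6*5 = 30)
b(z) = 30
O = 441 (O = (-1 - 20)**2 = (-21)**2 = 441)
O + b((-8 + 21)*(-33 + 2)) = 441 + 30 = 471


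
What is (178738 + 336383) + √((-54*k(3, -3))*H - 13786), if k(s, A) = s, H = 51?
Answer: 515121 + 4*I*√1378 ≈ 5.1512e+5 + 148.49*I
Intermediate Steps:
(178738 + 336383) + √((-54*k(3, -3))*H - 13786) = (178738 + 336383) + √(-54*3*51 - 13786) = 515121 + √(-162*51 - 13786) = 515121 + √(-8262 - 13786) = 515121 + √(-22048) = 515121 + 4*I*√1378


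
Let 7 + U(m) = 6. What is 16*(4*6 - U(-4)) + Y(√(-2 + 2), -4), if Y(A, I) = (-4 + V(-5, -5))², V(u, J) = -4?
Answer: 464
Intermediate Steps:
U(m) = -1 (U(m) = -7 + 6 = -1)
Y(A, I) = 64 (Y(A, I) = (-4 - 4)² = (-8)² = 64)
16*(4*6 - U(-4)) + Y(√(-2 + 2), -4) = 16*(4*6 - 1*(-1)) + 64 = 16*(24 + 1) + 64 = 16*25 + 64 = 400 + 64 = 464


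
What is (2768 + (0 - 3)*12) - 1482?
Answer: 1250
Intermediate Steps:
(2768 + (0 - 3)*12) - 1482 = (2768 - 3*12) - 1482 = (2768 - 36) - 1482 = 2732 - 1482 = 1250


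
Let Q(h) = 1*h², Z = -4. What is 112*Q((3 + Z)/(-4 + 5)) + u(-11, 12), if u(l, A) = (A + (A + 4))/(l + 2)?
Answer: 980/9 ≈ 108.89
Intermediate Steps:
u(l, A) = (4 + 2*A)/(2 + l) (u(l, A) = (A + (4 + A))/(2 + l) = (4 + 2*A)/(2 + l))
Q(h) = h²
112*Q((3 + Z)/(-4 + 5)) + u(-11, 12) = 112*((3 - 4)/(-4 + 5))² + 2*(2 + 12)/(2 - 11) = 112*(-1/1)² + 2*14/(-9) = 112*(-1*1)² + 2*(-⅑)*14 = 112*(-1)² - 28/9 = 112*1 - 28/9 = 112 - 28/9 = 980/9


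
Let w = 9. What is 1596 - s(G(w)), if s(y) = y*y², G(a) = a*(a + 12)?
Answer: -6749673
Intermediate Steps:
G(a) = a*(12 + a)
s(y) = y³
1596 - s(G(w)) = 1596 - (9*(12 + 9))³ = 1596 - (9*21)³ = 1596 - 1*189³ = 1596 - 1*6751269 = 1596 - 6751269 = -6749673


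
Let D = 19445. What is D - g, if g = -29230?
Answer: 48675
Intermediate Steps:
D - g = 19445 - 1*(-29230) = 19445 + 29230 = 48675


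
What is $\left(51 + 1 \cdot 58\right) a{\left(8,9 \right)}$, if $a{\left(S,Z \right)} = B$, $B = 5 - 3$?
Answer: $218$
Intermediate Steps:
$B = 2$ ($B = 5 - 3 = 2$)
$a{\left(S,Z \right)} = 2$
$\left(51 + 1 \cdot 58\right) a{\left(8,9 \right)} = \left(51 + 1 \cdot 58\right) 2 = \left(51 + 58\right) 2 = 109 \cdot 2 = 218$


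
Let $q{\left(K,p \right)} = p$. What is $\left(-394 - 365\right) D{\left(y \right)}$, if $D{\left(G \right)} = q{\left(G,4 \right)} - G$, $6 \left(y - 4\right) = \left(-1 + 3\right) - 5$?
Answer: $- \frac{759}{2} \approx -379.5$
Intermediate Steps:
$y = \frac{7}{2}$ ($y = 4 + \frac{\left(-1 + 3\right) - 5}{6} = 4 + \frac{2 - 5}{6} = 4 + \frac{1}{6} \left(-3\right) = 4 - \frac{1}{2} = \frac{7}{2} \approx 3.5$)
$D{\left(G \right)} = 4 - G$
$\left(-394 - 365\right) D{\left(y \right)} = \left(-394 - 365\right) \left(4 - \frac{7}{2}\right) = \left(-759\right) \frac{1}{2} = - \frac{759}{2}$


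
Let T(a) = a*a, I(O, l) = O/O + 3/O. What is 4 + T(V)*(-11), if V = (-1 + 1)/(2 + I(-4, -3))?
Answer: 4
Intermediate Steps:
I(O, l) = 1 + 3/O
V = 0 (V = (-1 + 1)/(2 + (3 - 4)/(-4)) = 0/(2 - ¼*(-1)) = 0/(2 + ¼) = 0/(9/4) = 0*(4/9) = 0)
T(a) = a²
4 + T(V)*(-11) = 4 + 0²*(-11) = 4 + 0*(-11) = 4 + 0 = 4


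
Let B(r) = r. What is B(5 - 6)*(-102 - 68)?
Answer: 170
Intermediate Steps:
B(5 - 6)*(-102 - 68) = (5 - 6)*(-102 - 68) = -1*(-170) = 170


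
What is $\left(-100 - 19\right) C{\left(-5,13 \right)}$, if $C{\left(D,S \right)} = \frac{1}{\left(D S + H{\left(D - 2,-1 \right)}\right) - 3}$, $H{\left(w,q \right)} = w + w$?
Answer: $\frac{119}{82} \approx 1.4512$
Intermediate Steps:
$H{\left(w,q \right)} = 2 w$
$C{\left(D,S \right)} = \frac{1}{-7 + 2 D + D S}$ ($C{\left(D,S \right)} = \frac{1}{\left(D S + 2 \left(D - 2\right)\right) - 3} = \frac{1}{\left(D S + 2 \left(-2 + D\right)\right) - 3} = \frac{1}{\left(D S + \left(-4 + 2 D\right)\right) - 3} = \frac{1}{\left(-4 + 2 D + D S\right) - 3} = \frac{1}{-7 + 2 D + D S}$)
$\left(-100 - 19\right) C{\left(-5,13 \right)} = \frac{-100 - 19}{-7 + 2 \left(-5\right) - 65} = - \frac{119}{-7 - 10 - 65} = - \frac{119}{-82} = \left(-119\right) \left(- \frac{1}{82}\right) = \frac{119}{82}$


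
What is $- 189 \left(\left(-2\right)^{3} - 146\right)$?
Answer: $29106$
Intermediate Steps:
$- 189 \left(\left(-2\right)^{3} - 146\right) = - 189 \left(-8 - 146\right) = \left(-189\right) \left(-154\right) = 29106$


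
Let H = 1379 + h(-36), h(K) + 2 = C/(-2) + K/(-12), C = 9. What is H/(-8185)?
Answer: -2751/16370 ≈ -0.16805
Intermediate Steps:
h(K) = -13/2 - K/12 (h(K) = -2 + (9/(-2) + K/(-12)) = -2 + (9*(-½) + K*(-1/12)) = -2 + (-9/2 - K/12) = -13/2 - K/12)
H = 2751/2 (H = 1379 + (-13/2 - 1/12*(-36)) = 1379 + (-13/2 + 3) = 1379 - 7/2 = 2751/2 ≈ 1375.5)
H/(-8185) = (2751/2)/(-8185) = (2751/2)*(-1/8185) = -2751/16370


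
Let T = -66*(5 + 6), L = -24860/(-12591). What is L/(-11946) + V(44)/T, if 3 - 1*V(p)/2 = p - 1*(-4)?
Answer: 102416965/827266473 ≈ 0.12380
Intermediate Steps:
V(p) = -2 - 2*p (V(p) = 6 - 2*(p - 1*(-4)) = 6 - 2*(p + 4) = 6 - 2*(4 + p) = 6 + (-8 - 2*p) = -2 - 2*p)
L = 24860/12591 (L = -24860*(-1/12591) = 24860/12591 ≈ 1.9744)
T = -726 (T = -66*11 = -11*66 = -726)
L/(-11946) + V(44)/T = (24860/12591)/(-11946) + (-2 - 2*44)/(-726) = (24860/12591)*(-1/11946) + (-2 - 88)*(-1/726) = -1130/6836913 - 90*(-1/726) = -1130/6836913 + 15/121 = 102416965/827266473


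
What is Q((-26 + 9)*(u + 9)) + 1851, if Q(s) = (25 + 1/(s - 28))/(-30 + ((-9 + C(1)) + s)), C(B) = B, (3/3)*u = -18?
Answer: 26611251/14375 ≈ 1851.2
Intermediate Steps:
u = -18
Q(s) = (25 + 1/(-28 + s))/(-38 + s) (Q(s) = (25 + 1/(s - 28))/(-30 + ((-9 + 1) + s)) = (25 + 1/(-28 + s))/(-30 + (-8 + s)) = (25 + 1/(-28 + s))/(-38 + s))
Q((-26 + 9)*(u + 9)) + 1851 = (-699 + 25*((-26 + 9)*(-18 + 9)))/(1064 + ((-26 + 9)*(-18 + 9))**2 - 66*(-26 + 9)*(-18 + 9)) + 1851 = (-699 + 25*(-17*(-9)))/(1064 + (-17*(-9))**2 - (-1122)*(-9)) + 1851 = (-699 + 25*153)/(1064 + 153**2 - 66*153) + 1851 = (-699 + 3825)/(1064 + 23409 - 10098) + 1851 = 3126/14375 + 1851 = 26611251/14375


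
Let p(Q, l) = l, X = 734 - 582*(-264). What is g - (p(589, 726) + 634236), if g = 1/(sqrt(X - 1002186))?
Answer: -634962 - I*sqrt(211951)/423902 ≈ -6.3496e+5 - 0.0010861*I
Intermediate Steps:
X = 154382 (X = 734 + 153648 = 154382)
g = -I*sqrt(211951)/423902 (g = 1/(sqrt(154382 - 1002186)) = 1/(sqrt(-847804)) = 1/(2*I*sqrt(211951)) = -I*sqrt(211951)/423902 ≈ -0.0010861*I)
g - (p(589, 726) + 634236) = -I*sqrt(211951)/423902 - (726 + 634236) = -I*sqrt(211951)/423902 - 1*634962 = -I*sqrt(211951)/423902 - 634962 = -634962 - I*sqrt(211951)/423902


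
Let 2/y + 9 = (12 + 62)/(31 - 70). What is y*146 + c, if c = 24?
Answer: -1188/425 ≈ -2.7953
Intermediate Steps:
y = -78/425 (y = 2/(-9 + (12 + 62)/(31 - 70)) = 2/(-9 + 74/(-39)) = 2/(-9 + 74*(-1/39)) = 2/(-9 - 74/39) = 2/(-425/39) = 2*(-39/425) = -78/425 ≈ -0.18353)
y*146 + c = -78/425*146 + 24 = -11388/425 + 24 = -1188/425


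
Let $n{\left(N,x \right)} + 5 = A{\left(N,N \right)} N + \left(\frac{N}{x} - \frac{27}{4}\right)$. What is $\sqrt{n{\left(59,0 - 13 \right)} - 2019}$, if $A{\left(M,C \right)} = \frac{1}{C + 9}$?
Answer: $\frac{i \sqrt{99363147}}{221} \approx 45.105 i$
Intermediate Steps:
$A{\left(M,C \right)} = \frac{1}{9 + C}$
$n{\left(N,x \right)} = - \frac{47}{4} + \frac{N}{x} + \frac{N}{9 + N}$ ($n{\left(N,x \right)} = -5 + \left(\frac{N}{9 + N} + \left(\frac{N}{x} - \frac{27}{4}\right)\right) = -5 + \left(\frac{N}{9 + N} + \left(- \frac{27}{4} + \frac{N}{x}\right)\right) = -5 + \left(- \frac{27}{4} + \frac{N}{x} + \frac{N}{9 + N}\right) = - \frac{47}{4} + \frac{N}{x} + \frac{N}{9 + N}$)
$\sqrt{n{\left(59,0 - 13 \right)} - 2019} = \sqrt{\left(- \frac{47}{4} + \frac{59}{0 - 13} + \frac{59}{9 + 59}\right) - 2019} = \sqrt{\left(- \frac{47}{4} + \frac{59}{0 - 13} + \frac{59}{68}\right) - 2019} = \sqrt{\left(- \frac{47}{4} + \frac{59}{-13} + 59 \cdot \frac{1}{68}\right) - 2019} = \sqrt{\left(- \frac{47}{4} + 59 \left(- \frac{1}{13}\right) + \frac{59}{68}\right) - 2019} = \sqrt{\left(- \frac{47}{4} - \frac{59}{13} + \frac{59}{68}\right) - 2019} = \sqrt{- \frac{3408}{221} - 2019} = \sqrt{- \frac{449607}{221}} = \frac{i \sqrt{99363147}}{221}$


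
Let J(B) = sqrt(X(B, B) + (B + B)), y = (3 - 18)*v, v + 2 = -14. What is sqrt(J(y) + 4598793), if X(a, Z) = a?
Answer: sqrt(4598793 + 12*sqrt(5)) ≈ 2144.5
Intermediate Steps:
v = -16 (v = -2 - 14 = -16)
y = 240 (y = (3 - 18)*(-16) = -15*(-16) = 240)
J(B) = sqrt(3)*sqrt(B) (J(B) = sqrt(B + (B + B)) = sqrt(B + 2*B) = sqrt(3*B) = sqrt(3)*sqrt(B))
sqrt(J(y) + 4598793) = sqrt(sqrt(3)*sqrt(240) + 4598793) = sqrt(sqrt(3)*(4*sqrt(15)) + 4598793) = sqrt(12*sqrt(5) + 4598793) = sqrt(4598793 + 12*sqrt(5))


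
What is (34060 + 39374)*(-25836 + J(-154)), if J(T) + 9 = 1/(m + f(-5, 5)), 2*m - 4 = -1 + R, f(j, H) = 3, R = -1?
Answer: -3795766743/2 ≈ -1.8979e+9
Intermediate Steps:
m = 1 (m = 2 + (-1 - 1)/2 = 2 + (½)*(-2) = 2 - 1 = 1)
J(T) = -35/4 (J(T) = -9 + 1/(1 + 3) = -9 + 1/4 = -9 + ¼ = -35/4)
(34060 + 39374)*(-25836 + J(-154)) = (34060 + 39374)*(-25836 - 35/4) = 73434*(-103379/4) = -3795766743/2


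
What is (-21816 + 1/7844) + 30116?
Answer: 65105201/7844 ≈ 8300.0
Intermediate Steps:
(-21816 + 1/7844) + 30116 = -171124703/7844 + 30116 = 65105201/7844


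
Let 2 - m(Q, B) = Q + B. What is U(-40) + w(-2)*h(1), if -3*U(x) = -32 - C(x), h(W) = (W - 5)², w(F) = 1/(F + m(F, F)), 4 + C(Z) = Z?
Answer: 0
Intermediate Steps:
C(Z) = -4 + Z
m(Q, B) = 2 - B - Q (m(Q, B) = 2 - (Q + B) = 2 - (B + Q) = 2 + (-B - Q) = 2 - B - Q)
w(F) = 1/(2 - F) (w(F) = 1/(F + (2 - F - F)) = 1/(F + (2 - 2*F)) = 1/(2 - F))
h(W) = (-5 + W)²
U(x) = 28/3 + x/3 (U(x) = -(-32 - (-4 + x))/3 = -(-32 + (4 - x))/3 = -(-28 - x)/3 = 28/3 + x/3)
U(-40) + w(-2)*h(1) = (28/3 + (⅓)*(-40)) + (-5 + 1)²/(2 - 1*(-2)) = (28/3 - 40/3) + (-4)²/(2 + 2) = -4 + 16/4 = -4 + (¼)*16 = -4 + 4 = 0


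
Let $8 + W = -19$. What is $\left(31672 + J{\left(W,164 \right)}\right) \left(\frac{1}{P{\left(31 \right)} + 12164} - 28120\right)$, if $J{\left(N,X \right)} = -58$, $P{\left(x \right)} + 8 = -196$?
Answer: $- \frac{5316134350593}{5980} \approx -8.8899 \cdot 10^{8}$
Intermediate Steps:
$W = -27$ ($W = -8 - 19 = -27$)
$P{\left(x \right)} = -204$ ($P{\left(x \right)} = -8 - 196 = -204$)
$\left(31672 + J{\left(W,164 \right)}\right) \left(\frac{1}{P{\left(31 \right)} + 12164} - 28120\right) = \left(31672 - 58\right) \left(\frac{1}{-204 + 12164} - 28120\right) = 31614 \left(\frac{1}{11960} - 28120\right) = 31614 \left(- \frac{336315199}{11960}\right) = - \frac{5316134350593}{5980}$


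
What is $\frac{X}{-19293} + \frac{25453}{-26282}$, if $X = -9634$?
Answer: $- \frac{237863941}{507058626} \approx -0.46911$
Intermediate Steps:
$\frac{X}{-19293} + \frac{25453}{-26282} = - \frac{9634}{-19293} + \frac{25453}{-26282} = \left(-9634\right) \left(- \frac{1}{19293}\right) + 25453 \left(- \frac{1}{26282}\right) = \frac{9634}{19293} - \frac{25453}{26282} = - \frac{237863941}{507058626}$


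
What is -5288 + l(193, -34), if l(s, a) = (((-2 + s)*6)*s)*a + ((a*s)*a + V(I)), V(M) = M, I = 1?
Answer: -7302231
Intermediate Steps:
l(s, a) = 1 + s*a**2 + a*s*(-12 + 6*s) (l(s, a) = (((-2 + s)*6)*s)*a + ((a*s)*a + 1) = ((-12 + 6*s)*s)*a + (s*a**2 + 1) = (s*(-12 + 6*s))*a + (1 + s*a**2) = a*s*(-12 + 6*s) + (1 + s*a**2) = 1 + s*a**2 + a*s*(-12 + 6*s))
-5288 + l(193, -34) = -5288 + (1 + 193*(-34)**2 - 12*(-34)*193 + 6*(-34)*193**2) = -5288 + (1 + 193*1156 + 78744 + 6*(-34)*37249) = -5288 + (1 + 223108 + 78744 - 7598796) = -5288 - 7296943 = -7302231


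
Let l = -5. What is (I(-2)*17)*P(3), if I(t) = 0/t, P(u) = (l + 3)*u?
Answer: 0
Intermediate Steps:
P(u) = -2*u (P(u) = (-5 + 3)*u = -2*u)
I(t) = 0
(I(-2)*17)*P(3) = (0*17)*(-2*3) = 0*(-6) = 0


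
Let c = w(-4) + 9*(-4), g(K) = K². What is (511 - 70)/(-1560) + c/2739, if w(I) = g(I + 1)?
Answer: -138891/474760 ≈ -0.29255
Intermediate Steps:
w(I) = (1 + I)² (w(I) = (I + 1)² = (1 + I)²)
c = -27 (c = (1 - 4)² + 9*(-4) = (-3)² - 36 = 9 - 36 = -27)
(511 - 70)/(-1560) + c/2739 = (511 - 70)/(-1560) - 27/2739 = 441*(-1/1560) - 27*1/2739 = -147/520 - 9/913 = -138891/474760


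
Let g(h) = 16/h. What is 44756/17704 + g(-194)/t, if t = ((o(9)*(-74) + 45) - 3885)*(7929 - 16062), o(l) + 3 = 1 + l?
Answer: 19234061939027/7608361624854 ≈ 2.5280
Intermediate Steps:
o(l) = -2 + l (o(l) = -3 + (1 + l) = -2 + l)
t = 35443614 (t = (((-2 + 9)*(-74) + 45) - 3885)*(7929 - 16062) = ((7*(-74) + 45) - 3885)*(-8133) = ((-518 + 45) - 3885)*(-8133) = (-473 - 3885)*(-8133) = -4358*(-8133) = 35443614)
44756/17704 + g(-194)/t = 44756/17704 + (16/(-194))/35443614 = 44756*(1/17704) + (16*(-1/194))*(1/35443614) = 11189/4426 - 8/97*1/35443614 = 11189/4426 - 4/1719015279 = 19234061939027/7608361624854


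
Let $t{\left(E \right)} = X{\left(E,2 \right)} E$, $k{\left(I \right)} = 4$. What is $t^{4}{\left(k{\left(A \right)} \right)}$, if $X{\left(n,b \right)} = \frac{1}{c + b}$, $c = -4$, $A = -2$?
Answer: $16$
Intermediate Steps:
$X{\left(n,b \right)} = \frac{1}{-4 + b}$
$t{\left(E \right)} = - \frac{E}{2}$ ($t{\left(E \right)} = \frac{E}{-4 + 2} = \frac{E}{-2} = - \frac{E}{2}$)
$t^{4}{\left(k{\left(A \right)} \right)} = \left(\left(- \frac{1}{2}\right) 4\right)^{4} = \left(-2\right)^{4} = 16$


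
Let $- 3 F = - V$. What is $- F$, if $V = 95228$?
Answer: $- \frac{95228}{3} \approx -31743.0$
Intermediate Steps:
$F = \frac{95228}{3}$ ($F = - \frac{\left(-1\right) 95228}{3} = \left(- \frac{1}{3}\right) \left(-95228\right) = \frac{95228}{3} \approx 31743.0$)
$- F = \left(-1\right) \frac{95228}{3} = - \frac{95228}{3}$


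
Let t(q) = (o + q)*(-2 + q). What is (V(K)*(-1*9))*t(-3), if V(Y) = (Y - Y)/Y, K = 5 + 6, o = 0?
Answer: 0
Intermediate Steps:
K = 11
t(q) = q*(-2 + q) (t(q) = (0 + q)*(-2 + q) = q*(-2 + q))
V(Y) = 0 (V(Y) = 0/Y = 0)
(V(K)*(-1*9))*t(-3) = (0*(-1*9))*(-3*(-2 - 3)) = (0*(-9))*(-3*(-5)) = 0*15 = 0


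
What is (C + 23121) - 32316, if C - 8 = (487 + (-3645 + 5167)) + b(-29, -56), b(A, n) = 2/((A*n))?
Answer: -5828535/812 ≈ -7178.0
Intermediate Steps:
b(A, n) = 2/(A*n) (b(A, n) = 2*(1/(A*n)) = 2/(A*n))
C = 1637805/812 (C = 8 + ((487 + (-3645 + 5167)) + 2/(-29*(-56))) = 8 + ((487 + 1522) + 2*(-1/29)*(-1/56)) = 8 + (2009 + 1/812) = 8 + 1631309/812 = 1637805/812 ≈ 2017.0)
(C + 23121) - 32316 = (1637805/812 + 23121) - 32316 = 20412057/812 - 32316 = -5828535/812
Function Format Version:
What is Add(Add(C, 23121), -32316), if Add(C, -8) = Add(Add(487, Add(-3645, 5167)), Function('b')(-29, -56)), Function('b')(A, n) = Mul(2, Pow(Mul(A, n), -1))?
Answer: Rational(-5828535, 812) ≈ -7178.0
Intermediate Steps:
Function('b')(A, n) = Mul(2, Pow(A, -1), Pow(n, -1)) (Function('b')(A, n) = Mul(2, Mul(Pow(A, -1), Pow(n, -1))) = Mul(2, Pow(A, -1), Pow(n, -1)))
C = Rational(1637805, 812) (C = Add(8, Add(Add(487, Add(-3645, 5167)), Mul(2, Pow(-29, -1), Pow(-56, -1)))) = Add(8, Add(Add(487, 1522), Mul(2, Rational(-1, 29), Rational(-1, 56)))) = Add(8, Add(2009, Rational(1, 812))) = Add(8, Rational(1631309, 812)) = Rational(1637805, 812) ≈ 2017.0)
Add(Add(C, 23121), -32316) = Add(Add(Rational(1637805, 812), 23121), -32316) = Add(Rational(20412057, 812), -32316) = Rational(-5828535, 812)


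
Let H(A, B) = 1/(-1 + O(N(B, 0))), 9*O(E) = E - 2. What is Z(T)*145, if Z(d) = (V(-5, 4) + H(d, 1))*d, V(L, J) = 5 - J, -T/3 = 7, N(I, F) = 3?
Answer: 3045/8 ≈ 380.63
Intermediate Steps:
T = -21 (T = -3*7 = -21)
O(E) = -2/9 + E/9 (O(E) = (E - 2)/9 = (-2 + E)/9 = -2/9 + E/9)
H(A, B) = -9/8 (H(A, B) = 1/(-1 + (-2/9 + (⅑)*3)) = 1/(-1 + (-2/9 + ⅓)) = 1/(-1 + ⅑) = 1/(-8/9) = -9/8)
Z(d) = -d/8 (Z(d) = ((5 - 1*4) - 9/8)*d = ((5 - 4) - 9/8)*d = (1 - 9/8)*d = -d/8)
Z(T)*145 = -⅛*(-21)*145 = (21/8)*145 = 3045/8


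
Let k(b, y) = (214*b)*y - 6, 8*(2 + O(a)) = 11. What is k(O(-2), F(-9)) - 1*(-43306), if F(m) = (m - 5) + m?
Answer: 185505/4 ≈ 46376.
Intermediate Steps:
F(m) = -5 + 2*m (F(m) = (-5 + m) + m = -5 + 2*m)
O(a) = -5/8 (O(a) = -2 + (1/8)*11 = -2 + 11/8 = -5/8)
k(b, y) = -6 + 214*b*y (k(b, y) = 214*b*y - 6 = -6 + 214*b*y)
k(O(-2), F(-9)) - 1*(-43306) = (-6 + 214*(-5/8)*(-5 + 2*(-9))) - 1*(-43306) = (-6 + 214*(-5/8)*(-5 - 18)) + 43306 = (-6 + 214*(-5/8)*(-23)) + 43306 = (-6 + 12305/4) + 43306 = 12281/4 + 43306 = 185505/4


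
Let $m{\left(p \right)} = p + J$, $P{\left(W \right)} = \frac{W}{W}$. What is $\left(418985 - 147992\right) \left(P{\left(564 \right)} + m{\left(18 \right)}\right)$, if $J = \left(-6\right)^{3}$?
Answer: $-53385621$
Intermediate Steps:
$P{\left(W \right)} = 1$
$J = -216$
$m{\left(p \right)} = -216 + p$ ($m{\left(p \right)} = p - 216 = -216 + p$)
$\left(418985 - 147992\right) \left(P{\left(564 \right)} + m{\left(18 \right)}\right) = \left(418985 - 147992\right) \left(1 + \left(-216 + 18\right)\right) = 270993 \left(1 - 198\right) = 270993 \left(-197\right) = -53385621$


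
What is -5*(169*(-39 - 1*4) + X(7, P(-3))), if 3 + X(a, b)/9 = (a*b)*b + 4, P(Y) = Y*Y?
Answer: 10775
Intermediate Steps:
P(Y) = Y**2
X(a, b) = 9 + 9*a*b**2 (X(a, b) = -27 + 9*((a*b)*b + 4) = -27 + 9*(a*b**2 + 4) = -27 + 9*(4 + a*b**2) = -27 + (36 + 9*a*b**2) = 9 + 9*a*b**2)
-5*(169*(-39 - 1*4) + X(7, P(-3))) = -5*(169*(-39 - 1*4) + (9 + 9*7*((-3)**2)**2)) = -5*(169*(-39 - 4) + (9 + 9*7*9**2)) = -5*(169*(-43) + (9 + 9*7*81)) = -5*(-7267 + (9 + 5103)) = -5*(-7267 + 5112) = -5*(-2155) = 10775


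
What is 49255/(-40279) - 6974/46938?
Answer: -1296418468/945307851 ≈ -1.3714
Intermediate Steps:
49255/(-40279) - 6974/46938 = 49255*(-1/40279) - 6974*1/46938 = -49255/40279 - 3487/23469 = -1296418468/945307851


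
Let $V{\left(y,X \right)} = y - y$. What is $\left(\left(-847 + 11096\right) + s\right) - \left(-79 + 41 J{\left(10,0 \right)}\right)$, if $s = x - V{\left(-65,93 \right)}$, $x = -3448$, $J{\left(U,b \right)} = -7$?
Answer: $7167$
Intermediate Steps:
$V{\left(y,X \right)} = 0$
$s = -3448$ ($s = -3448 - 0 = -3448 + 0 = -3448$)
$\left(\left(-847 + 11096\right) + s\right) - \left(-79 + 41 J{\left(10,0 \right)}\right) = \left(\left(-847 + 11096\right) - 3448\right) + \left(79 - -287\right) = \left(10249 - 3448\right) + \left(79 + 287\right) = 6801 + 366 = 7167$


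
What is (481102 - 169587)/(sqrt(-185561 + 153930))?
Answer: -311515*I*sqrt(31631)/31631 ≈ -1751.6*I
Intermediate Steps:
(481102 - 169587)/(sqrt(-185561 + 153930)) = 311515/(sqrt(-31631)) = 311515/((I*sqrt(31631))) = 311515*(-I*sqrt(31631)/31631) = -311515*I*sqrt(31631)/31631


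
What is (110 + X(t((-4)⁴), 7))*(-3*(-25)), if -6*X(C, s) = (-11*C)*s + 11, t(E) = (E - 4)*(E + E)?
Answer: 248387425/2 ≈ 1.2419e+8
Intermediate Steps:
t(E) = 2*E*(-4 + E) (t(E) = (-4 + E)*(2*E) = 2*E*(-4 + E))
X(C, s) = -11/6 + 11*C*s/6 (X(C, s) = -((-11*C)*s + 11)/6 = -(-11*C*s + 11)/6 = -(11 - 11*C*s)/6 = -11/6 + 11*C*s/6)
(110 + X(t((-4)⁴), 7))*(-3*(-25)) = (110 + (-11/6 + (11/6)*(2*(-4)⁴*(-4 + (-4)⁴))*7))*(-3*(-25)) = (110 + (-11/6 + (11/6)*(2*256*(-4 + 256))*7))*75 = (110 + (-11/6 + (11/6)*(2*256*252)*7))*75 = (110 + (-11/6 + (11/6)*129024*7))*75 = (110 + (-11/6 + 1655808))*75 = (110 + 9934837/6)*75 = (9935497/6)*75 = 248387425/2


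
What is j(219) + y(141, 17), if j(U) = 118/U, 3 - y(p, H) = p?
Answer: -30104/219 ≈ -137.46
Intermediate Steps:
y(p, H) = 3 - p
j(219) + y(141, 17) = 118/219 + (3 - 1*141) = 118*(1/219) + (3 - 141) = 118/219 - 138 = -30104/219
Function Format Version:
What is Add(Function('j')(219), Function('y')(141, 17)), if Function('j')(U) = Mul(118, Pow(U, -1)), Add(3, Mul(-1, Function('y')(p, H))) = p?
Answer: Rational(-30104, 219) ≈ -137.46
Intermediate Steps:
Function('y')(p, H) = Add(3, Mul(-1, p))
Add(Function('j')(219), Function('y')(141, 17)) = Add(Mul(118, Pow(219, -1)), Add(3, Mul(-1, 141))) = Add(Mul(118, Rational(1, 219)), Add(3, -141)) = Add(Rational(118, 219), -138) = Rational(-30104, 219)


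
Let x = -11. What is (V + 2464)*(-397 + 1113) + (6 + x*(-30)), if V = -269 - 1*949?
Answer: 892472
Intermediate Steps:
V = -1218 (V = -269 - 949 = -1218)
(V + 2464)*(-397 + 1113) + (6 + x*(-30)) = (-1218 + 2464)*(-397 + 1113) + (6 - 11*(-30)) = 1246*716 + (6 + 330) = 892136 + 336 = 892472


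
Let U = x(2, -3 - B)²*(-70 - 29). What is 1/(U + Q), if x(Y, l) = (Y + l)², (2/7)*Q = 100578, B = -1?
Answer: 1/352023 ≈ 2.8407e-6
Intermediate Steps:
Q = 352023 (Q = (7/2)*100578 = 352023)
U = 0 (U = ((2 + (-3 - 1*(-1)))²)²*(-70 - 29) = ((2 + (-3 + 1))²)²*(-99) = ((2 - 2)²)²*(-99) = (0²)²*(-99) = 0²*(-99) = 0*(-99) = 0)
1/(U + Q) = 1/(0 + 352023) = 1/352023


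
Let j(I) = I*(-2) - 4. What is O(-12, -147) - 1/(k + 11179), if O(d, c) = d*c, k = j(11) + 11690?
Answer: 40295051/22843 ≈ 1764.0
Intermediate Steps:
j(I) = -4 - 2*I (j(I) = -2*I - 4 = -4 - 2*I)
k = 11664 (k = (-4 - 2*11) + 11690 = (-4 - 22) + 11690 = -26 + 11690 = 11664)
O(d, c) = c*d
O(-12, -147) - 1/(k + 11179) = -147*(-12) - 1/(11664 + 11179) = 1764 - 1/22843 = 40295051/22843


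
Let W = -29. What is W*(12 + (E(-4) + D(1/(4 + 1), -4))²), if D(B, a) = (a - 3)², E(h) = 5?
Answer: -84912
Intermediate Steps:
D(B, a) = (-3 + a)²
W*(12 + (E(-4) + D(1/(4 + 1), -4))²) = -29*(12 + (5 + (-3 - 4)²)²) = -29*(12 + (5 + (-7)²)²) = -29*(12 + (5 + 49)²) = -29*(12 + 54²) = -29*(12 + 2916) = -29*2928 = -84912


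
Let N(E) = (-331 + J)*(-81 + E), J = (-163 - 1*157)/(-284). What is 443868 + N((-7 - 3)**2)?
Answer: 31069629/71 ≈ 4.3760e+5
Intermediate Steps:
J = 80/71 (J = (-163 - 157)*(-1/284) = -320*(-1/284) = 80/71 ≈ 1.1268)
N(E) = 1897101/71 - 23421*E/71 (N(E) = (-331 + 80/71)*(-81 + E) = -23421*(-81 + E)/71 = 1897101/71 - 23421*E/71)
443868 + N((-7 - 3)**2) = 443868 + (1897101/71 - 23421*(-7 - 3)**2/71) = 443868 + (1897101/71 - 23421/71*(-10)**2) = 443868 + (1897101/71 - 23421/71*100) = 443868 + (1897101/71 - 2342100/71) = 443868 - 444999/71 = 31069629/71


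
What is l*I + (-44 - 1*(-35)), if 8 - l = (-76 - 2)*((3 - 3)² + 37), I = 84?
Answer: 243087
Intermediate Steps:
l = 2894 (l = 8 - (-76 - 2)*((3 - 3)² + 37) = 8 - (-78)*(0² + 37) = 8 - (-78)*(0 + 37) = 8 - (-78)*37 = 8 - 1*(-2886) = 8 + 2886 = 2894)
l*I + (-44 - 1*(-35)) = 2894*84 + (-44 - 1*(-35)) = 243096 + (-44 + 35) = 243096 - 9 = 243087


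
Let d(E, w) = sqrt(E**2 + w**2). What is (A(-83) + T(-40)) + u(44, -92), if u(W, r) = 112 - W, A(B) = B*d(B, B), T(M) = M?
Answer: 28 - 6889*sqrt(2) ≈ -9714.5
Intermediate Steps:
A(B) = B*sqrt(2)*sqrt(B**2) (A(B) = B*sqrt(B**2 + B**2) = B*sqrt(2*B**2) = B*(sqrt(2)*sqrt(B**2)) = B*sqrt(2)*sqrt(B**2))
(A(-83) + T(-40)) + u(44, -92) = (-83*sqrt(2)*sqrt((-83)**2) - 40) + (112 - 1*44) = (-83*sqrt(2)*sqrt(6889) - 40) + (112 - 44) = (-83*sqrt(2)*83 - 40) + 68 = (-6889*sqrt(2) - 40) + 68 = (-40 - 6889*sqrt(2)) + 68 = 28 - 6889*sqrt(2)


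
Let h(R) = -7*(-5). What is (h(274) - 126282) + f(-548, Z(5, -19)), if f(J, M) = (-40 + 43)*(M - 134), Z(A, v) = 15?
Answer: -126604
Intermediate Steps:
f(J, M) = -402 + 3*M (f(J, M) = 3*(-134 + M) = -402 + 3*M)
h(R) = 35
(h(274) - 126282) + f(-548, Z(5, -19)) = (35 - 126282) + (-402 + 3*15) = -126247 + (-402 + 45) = -126247 - 357 = -126604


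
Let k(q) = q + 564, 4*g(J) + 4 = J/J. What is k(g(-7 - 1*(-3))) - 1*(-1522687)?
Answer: 6093001/4 ≈ 1.5233e+6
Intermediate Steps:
g(J) = -¾ (g(J) = -1 + (J/J)/4 = -1 + (¼)*1 = -1 + ¼ = -¾)
k(q) = 564 + q
k(g(-7 - 1*(-3))) - 1*(-1522687) = (564 - ¾) - 1*(-1522687) = 2253/4 + 1522687 = 6093001/4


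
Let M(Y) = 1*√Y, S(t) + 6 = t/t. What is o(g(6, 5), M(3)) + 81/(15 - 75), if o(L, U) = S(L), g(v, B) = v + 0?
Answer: -127/20 ≈ -6.3500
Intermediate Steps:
g(v, B) = v
S(t) = -5 (S(t) = -6 + t/t = -6 + 1 = -5)
M(Y) = √Y
o(L, U) = -5
o(g(6, 5), M(3)) + 81/(15 - 75) = -5 + 81/(15 - 75) = -5 + 81/(-60) = -5 + 81*(-1/60) = -5 - 27/20 = -127/20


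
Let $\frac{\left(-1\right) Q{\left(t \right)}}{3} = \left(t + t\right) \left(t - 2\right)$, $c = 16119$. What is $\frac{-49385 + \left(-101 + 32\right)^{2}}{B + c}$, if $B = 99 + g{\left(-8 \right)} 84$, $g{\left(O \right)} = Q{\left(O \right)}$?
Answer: $\frac{22312}{12051} \approx 1.8515$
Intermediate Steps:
$Q{\left(t \right)} = - 6 t \left(-2 + t\right)$ ($Q{\left(t \right)} = - 3 \left(t + t\right) \left(t - 2\right) = - 3 \cdot 2 t \left(-2 + t\right) = - 6 t \left(-2 + t\right)$)
$g{\left(O \right)} = 6 O \left(2 - O\right)$
$B = -40221$ ($B = 99 + 6 \left(-8\right) \left(2 - -8\right) 84 = 99 + 6 \left(-8\right) \left(2 + 8\right) 84 = 99 + 6 \left(-8\right) 10 \cdot 84 = 99 - 40320 = -40221$)
$\frac{-49385 + \left(-101 + 32\right)^{2}}{B + c} = \frac{-49385 + \left(-101 + 32\right)^{2}}{-40221 + 16119} = \frac{-49385 + \left(-69\right)^{2}}{-24102} = \left(-49385 + 4761\right) \left(- \frac{1}{24102}\right) = \left(-44624\right) \left(- \frac{1}{24102}\right) = \frac{22312}{12051}$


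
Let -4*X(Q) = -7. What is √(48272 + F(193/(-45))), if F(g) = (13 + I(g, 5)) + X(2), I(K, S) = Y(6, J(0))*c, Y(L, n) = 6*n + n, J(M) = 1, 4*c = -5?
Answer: √48278 ≈ 219.72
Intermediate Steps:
c = -5/4 (c = (¼)*(-5) = -5/4 ≈ -1.2500)
Y(L, n) = 7*n
X(Q) = 7/4 (X(Q) = -¼*(-7) = 7/4)
I(K, S) = -35/4 (I(K, S) = (7*1)*(-5/4) = 7*(-5/4) = -35/4)
F(g) = 6 (F(g) = (13 - 35/4) + 7/4 = 17/4 + 7/4 = 6)
√(48272 + F(193/(-45))) = √(48272 + 6) = √48278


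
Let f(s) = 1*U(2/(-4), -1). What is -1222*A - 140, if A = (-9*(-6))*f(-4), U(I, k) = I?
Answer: 32854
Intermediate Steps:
f(s) = -½ (f(s) = 1*(2/(-4)) = 1*(2*(-¼)) = 1*(-½) = -½)
A = -27 (A = -9*(-6)*(-½) = 54*(-½) = -27)
-1222*A - 140 = -1222*(-27) - 140 = 32994 - 140 = 32854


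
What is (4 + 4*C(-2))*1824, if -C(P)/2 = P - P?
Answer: 7296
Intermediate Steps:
C(P) = 0 (C(P) = -2*(P - P) = -2*0 = 0)
(4 + 4*C(-2))*1824 = (4 + 4*0)*1824 = (4 + 0)*1824 = 4*1824 = 7296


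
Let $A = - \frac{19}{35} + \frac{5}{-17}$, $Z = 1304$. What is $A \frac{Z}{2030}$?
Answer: $- \frac{324696}{603925} \approx -0.53764$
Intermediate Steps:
$A = - \frac{498}{595}$ ($A = \left(-19\right) \frac{1}{35} + 5 \left(- \frac{1}{17}\right) = - \frac{19}{35} - \frac{5}{17} = - \frac{498}{595} \approx -0.83698$)
$A \frac{Z}{2030} = - \frac{498 \cdot \frac{1304}{2030}}{595} = - \frac{498 \cdot 1304 \cdot \frac{1}{2030}}{595} = \left(- \frac{498}{595}\right) \frac{652}{1015} = - \frac{324696}{603925}$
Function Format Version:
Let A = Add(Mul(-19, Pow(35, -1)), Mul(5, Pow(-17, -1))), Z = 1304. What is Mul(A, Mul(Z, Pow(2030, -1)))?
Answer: Rational(-324696, 603925) ≈ -0.53764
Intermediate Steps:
A = Rational(-498, 595) (A = Add(Mul(-19, Rational(1, 35)), Mul(5, Rational(-1, 17))) = Add(Rational(-19, 35), Rational(-5, 17)) = Rational(-498, 595) ≈ -0.83698)
Mul(A, Mul(Z, Pow(2030, -1))) = Mul(Rational(-498, 595), Mul(1304, Pow(2030, -1))) = Mul(Rational(-498, 595), Mul(1304, Rational(1, 2030))) = Mul(Rational(-498, 595), Rational(652, 1015)) = Rational(-324696, 603925)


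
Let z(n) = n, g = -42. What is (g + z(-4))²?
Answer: 2116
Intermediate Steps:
(g + z(-4))² = (-42 - 4)² = (-46)² = 2116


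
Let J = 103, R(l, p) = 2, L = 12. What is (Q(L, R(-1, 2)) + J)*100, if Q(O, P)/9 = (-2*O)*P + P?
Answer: -31100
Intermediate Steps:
Q(O, P) = 9*P - 18*O*P (Q(O, P) = 9*((-2*O)*P + P) = 9*(-2*O*P + P) = 9*(P - 2*O*P) = 9*P - 18*O*P)
(Q(L, R(-1, 2)) + J)*100 = (9*2*(1 - 2*12) + 103)*100 = (9*2*(1 - 24) + 103)*100 = (9*2*(-23) + 103)*100 = (-414 + 103)*100 = -311*100 = -31100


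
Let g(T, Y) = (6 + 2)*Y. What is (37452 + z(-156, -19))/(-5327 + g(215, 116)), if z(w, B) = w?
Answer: -37296/4399 ≈ -8.4783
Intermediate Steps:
g(T, Y) = 8*Y
(37452 + z(-156, -19))/(-5327 + g(215, 116)) = (37452 - 156)/(-5327 + 8*116) = 37296/(-5327 + 928) = 37296/(-4399) = 37296*(-1/4399) = -37296/4399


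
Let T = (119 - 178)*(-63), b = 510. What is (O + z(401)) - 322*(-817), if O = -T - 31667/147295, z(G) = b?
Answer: 38277078098/147295 ≈ 2.5987e+5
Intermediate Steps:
T = 3717 (T = -59*(-63) = 3717)
z(G) = 510
O = -547527182/147295 (O = -1*3717 - 31667/147295 = -3717 - 31667/147295 = -547527182/147295 ≈ -3717.2)
(O + z(401)) - 322*(-817) = (-547527182/147295 + 510) - 322*(-817) = -472406732/147295 + 263074 = 38277078098/147295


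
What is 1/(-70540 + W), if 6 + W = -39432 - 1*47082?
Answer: -1/157060 ≈ -6.3670e-6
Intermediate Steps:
W = -86520 (W = -6 + (-39432 - 1*47082) = -6 + (-39432 - 47082) = -6 - 86514 = -86520)
1/(-70540 + W) = 1/(-70540 - 86520) = 1/(-157060) = -1/157060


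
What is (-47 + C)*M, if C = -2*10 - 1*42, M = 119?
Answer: -12971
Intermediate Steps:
C = -62 (C = -20 - 42 = -62)
(-47 + C)*M = (-47 - 62)*119 = -109*119 = -12971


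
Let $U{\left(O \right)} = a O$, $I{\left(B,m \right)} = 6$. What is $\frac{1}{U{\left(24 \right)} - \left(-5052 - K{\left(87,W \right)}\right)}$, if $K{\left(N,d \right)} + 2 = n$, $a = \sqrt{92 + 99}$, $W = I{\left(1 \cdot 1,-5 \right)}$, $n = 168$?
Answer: $\frac{2609}{13558754} - \frac{6 \sqrt{191}}{6779377} \approx 0.00018019$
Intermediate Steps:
$W = 6$
$a = \sqrt{191} \approx 13.82$
$K{\left(N,d \right)} = 166$ ($K{\left(N,d \right)} = -2 + 168 = 166$)
$U{\left(O \right)} = O \sqrt{191}$ ($U{\left(O \right)} = \sqrt{191} O = O \sqrt{191}$)
$\frac{1}{U{\left(24 \right)} - \left(-5052 - K{\left(87,W \right)}\right)} = \frac{1}{24 \sqrt{191} + \left(\left(26271 + 166\right) - 21219\right)} = \frac{1}{24 \sqrt{191} + \left(26437 - 21219\right)} = \frac{1}{24 \sqrt{191} + 5218} = \frac{1}{5218 + 24 \sqrt{191}}$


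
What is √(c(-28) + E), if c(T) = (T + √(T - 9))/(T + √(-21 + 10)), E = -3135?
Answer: √((87752 + I*√37 - 3135*I*√11)/(-28 + I*√11)) ≈ 0.0009 - 55.982*I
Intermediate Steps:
c(T) = (T + √(-9 + T))/(T + I*√11) (c(T) = (T + √(-9 + T))/(T + √(-11)) = (T + √(-9 + T))/(T + I*√11))
√(c(-28) + E) = √((-28 + √(-9 - 28))/(-28 + I*√11) - 3135) = √((-28 + √(-37))/(-28 + I*√11) - 3135) = √((-28 + I*√37)/(-28 + I*√11) - 3135) = √(-3135 + (-28 + I*√37)/(-28 + I*√11))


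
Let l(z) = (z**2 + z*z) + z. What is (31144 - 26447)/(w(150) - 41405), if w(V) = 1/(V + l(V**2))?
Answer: -4755818887050/41923500323249 ≈ -0.11344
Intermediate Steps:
l(z) = z + 2*z**2 (l(z) = (z**2 + z**2) + z = 2*z**2 + z = z + 2*z**2)
w(V) = 1/(V + V**2*(1 + 2*V**2))
(31144 - 26447)/(w(150) - 41405) = (31144 - 26447)/(1/(150*(1 + 150 + 2*150**3)) - 41405) = 4697/(1/(150*(1 + 150 + 2*3375000)) - 41405) = 4697/(1/(150*(1 + 150 + 6750000)) - 41405) = 4697/((1/150)/6750151 - 41405) = 4697/((1/150)*(1/6750151) - 41405) = 4697/(1/1012522650 - 41405) = 4697/(-41923500323249/1012522650) = 4697*(-1012522650/41923500323249) = -4755818887050/41923500323249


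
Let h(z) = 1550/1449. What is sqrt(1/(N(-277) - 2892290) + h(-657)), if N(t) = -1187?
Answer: sqrt(2089284118248606097)/1397549391 ≈ 1.0343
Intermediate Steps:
h(z) = 1550/1449 (h(z) = 1550*(1/1449) = 1550/1449)
sqrt(1/(N(-277) - 2892290) + h(-657)) = sqrt(1/(-1187 - 2892290) + 1550/1449) = sqrt(1/(-2893477) + 1550/1449) = sqrt(-1/2893477 + 1550/1449) = sqrt(4484887901/4192648173) = sqrt(2089284118248606097)/1397549391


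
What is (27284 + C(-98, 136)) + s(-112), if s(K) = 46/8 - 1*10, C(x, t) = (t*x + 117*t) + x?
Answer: 119063/4 ≈ 29766.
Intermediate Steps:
C(x, t) = x + 117*t + t*x (C(x, t) = (117*t + t*x) + x = x + 117*t + t*x)
s(K) = -17/4 (s(K) = 46*(1/8) - 10 = 23/4 - 10 = -17/4)
(27284 + C(-98, 136)) + s(-112) = (27284 + (-98 + 117*136 + 136*(-98))) - 17/4 = (27284 + (-98 + 15912 - 13328)) - 17/4 = (27284 + 2486) - 17/4 = 29770 - 17/4 = 119063/4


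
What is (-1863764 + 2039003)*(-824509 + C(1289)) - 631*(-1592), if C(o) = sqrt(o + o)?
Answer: -144485128099 + 175239*sqrt(2578) ≈ -1.4448e+11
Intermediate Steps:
C(o) = sqrt(2)*sqrt(o) (C(o) = sqrt(2*o) = sqrt(2)*sqrt(o))
(-1863764 + 2039003)*(-824509 + C(1289)) - 631*(-1592) = (-1863764 + 2039003)*(-824509 + sqrt(2)*sqrt(1289)) - 631*(-1592) = 175239*(-824509 + sqrt(2578)) + 1004552 = (-144486132651 + 175239*sqrt(2578)) + 1004552 = -144485128099 + 175239*sqrt(2578)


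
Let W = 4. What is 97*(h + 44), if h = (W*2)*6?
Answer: 8924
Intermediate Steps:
h = 48 (h = (4*2)*6 = 8*6 = 48)
97*(h + 44) = 97*(48 + 44) = 97*92 = 8924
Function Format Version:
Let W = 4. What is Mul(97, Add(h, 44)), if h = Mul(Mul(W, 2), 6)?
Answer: 8924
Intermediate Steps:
h = 48 (h = Mul(Mul(4, 2), 6) = Mul(8, 6) = 48)
Mul(97, Add(h, 44)) = Mul(97, Add(48, 44)) = Mul(97, 92) = 8924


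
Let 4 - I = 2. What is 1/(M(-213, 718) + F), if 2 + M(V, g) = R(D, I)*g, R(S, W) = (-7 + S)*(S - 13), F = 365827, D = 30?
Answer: 1/646563 ≈ 1.5466e-6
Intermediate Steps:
I = 2 (I = 4 - 1*2 = 4 - 2 = 2)
R(S, W) = (-13 + S)*(-7 + S) (R(S, W) = (-7 + S)*(-13 + S) = (-13 + S)*(-7 + S))
M(V, g) = -2 + 391*g (M(V, g) = -2 + (91 + 30² - 20*30)*g = -2 + (91 + 900 - 600)*g = -2 + 391*g)
1/(M(-213, 718) + F) = 1/((-2 + 391*718) + 365827) = 1/((-2 + 280738) + 365827) = 1/(280736 + 365827) = 1/646563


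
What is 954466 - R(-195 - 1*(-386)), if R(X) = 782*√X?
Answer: 954466 - 782*√191 ≈ 9.4366e+5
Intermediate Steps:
954466 - R(-195 - 1*(-386)) = 954466 - 782*√(-195 - 1*(-386)) = 954466 - 782*√(-195 + 386) = 954466 - 782*√191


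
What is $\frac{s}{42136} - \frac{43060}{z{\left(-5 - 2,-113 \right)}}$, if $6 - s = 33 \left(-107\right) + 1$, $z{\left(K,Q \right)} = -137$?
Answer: $\frac{226857574}{721579} \approx 314.39$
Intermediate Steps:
$s = 3536$ ($s = 6 - \left(33 \left(-107\right) + 1\right) = 6 - \left(-3531 + 1\right) = 6 - -3530 = 6 + 3530 = 3536$)
$\frac{s}{42136} - \frac{43060}{z{\left(-5 - 2,-113 \right)}} = \frac{3536}{42136} - \frac{43060}{-137} = 3536 \cdot \frac{1}{42136} - - \frac{43060}{137} = \frac{442}{5267} + \frac{43060}{137} = \frac{226857574}{721579}$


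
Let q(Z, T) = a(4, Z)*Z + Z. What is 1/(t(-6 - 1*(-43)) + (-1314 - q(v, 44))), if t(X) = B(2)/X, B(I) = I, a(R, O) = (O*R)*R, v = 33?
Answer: -37/694525 ≈ -5.3274e-5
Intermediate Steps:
a(R, O) = O*R²
q(Z, T) = Z + 16*Z² (q(Z, T) = (Z*4²)*Z + Z = (Z*16)*Z + Z = (16*Z)*Z + Z = 16*Z² + Z = Z + 16*Z²)
t(X) = 2/X
1/(t(-6 - 1*(-43)) + (-1314 - q(v, 44))) = 1/(2/(-6 - 1*(-43)) + (-1314 - 33*(1 + 16*33))) = 1/(2/(-6 + 43) + (-1314 - 33*(1 + 528))) = 1/(2/37 + (-1314 - 33*529)) = 1/(2*(1/37) + (-1314 - 1*17457)) = 1/(2/37 + (-1314 - 17457)) = 1/(2/37 - 18771) = 1/(-694525/37) = -37/694525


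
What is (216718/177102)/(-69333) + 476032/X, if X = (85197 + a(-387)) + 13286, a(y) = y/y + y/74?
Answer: 72090575016674911/14913739196634069 ≈ 4.8338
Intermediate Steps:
a(y) = 1 + y/74 (a(y) = 1 + y*(1/74) = 1 + y/74)
X = 7287429/74 (X = (85197 + (1 + (1/74)*(-387))) + 13286 = (85197 + (1 - 387/74)) + 13286 = (85197 - 313/74) + 13286 = 6304265/74 + 13286 = 7287429/74 ≈ 98479.)
(216718/177102)/(-69333) + 476032/X = (216718/177102)/(-69333) + 476032/(7287429/74) = (216718*(1/177102))*(-1/69333) + 476032*(74/7287429) = (108359/88551)*(-1/69333) + 35226368/7287429 = -108359/6139506483 + 35226368/7287429 = 72090575016674911/14913739196634069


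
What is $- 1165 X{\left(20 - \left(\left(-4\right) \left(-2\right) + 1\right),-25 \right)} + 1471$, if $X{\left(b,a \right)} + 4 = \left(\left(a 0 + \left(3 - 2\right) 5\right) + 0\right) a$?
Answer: $151756$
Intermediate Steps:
$X{\left(b,a \right)} = -4 + 5 a$ ($X{\left(b,a \right)} = -4 + \left(\left(a 0 + \left(3 - 2\right) 5\right) + 0\right) a = -4 + \left(\left(0 + 1 \cdot 5\right) + 0\right) a = -4 + \left(\left(0 + 5\right) + 0\right) a = -4 + \left(5 + 0\right) a = -4 + 5 a$)
$- 1165 X{\left(20 - \left(\left(-4\right) \left(-2\right) + 1\right),-25 \right)} + 1471 = - 1165 \left(-4 + 5 \left(-25\right)\right) + 1471 = - 1165 \left(-4 - 125\right) + 1471 = \left(-1165\right) \left(-129\right) + 1471 = 150285 + 1471 = 151756$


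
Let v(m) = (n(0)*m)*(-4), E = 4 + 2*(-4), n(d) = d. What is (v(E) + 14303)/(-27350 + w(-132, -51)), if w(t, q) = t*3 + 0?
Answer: -14303/27746 ≈ -0.51550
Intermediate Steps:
E = -4 (E = 4 - 8 = -4)
v(m) = 0 (v(m) = (0*m)*(-4) = 0*(-4) = 0)
w(t, q) = 3*t (w(t, q) = 3*t + 0 = 3*t)
(v(E) + 14303)/(-27350 + w(-132, -51)) = (0 + 14303)/(-27350 + 3*(-132)) = 14303/(-27350 - 396) = 14303/(-27746) = 14303*(-1/27746) = -14303/27746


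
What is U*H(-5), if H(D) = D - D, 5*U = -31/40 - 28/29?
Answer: 0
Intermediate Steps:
U = -2019/5800 (U = (-31/40 - 28/29)/5 = (1/5)*(-2019/1160) = -2019/5800 ≈ -0.34810)
H(D) = 0
U*H(-5) = -2019/5800*0 = 0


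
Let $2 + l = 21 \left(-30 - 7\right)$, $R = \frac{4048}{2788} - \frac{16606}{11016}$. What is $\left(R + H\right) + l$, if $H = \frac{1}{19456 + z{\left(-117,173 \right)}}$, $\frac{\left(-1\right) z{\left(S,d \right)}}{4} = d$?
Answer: $- \frac{206324880380}{264839787} \approx -779.06$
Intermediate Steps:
$R = - \frac{12535}{225828}$ ($R = 4048 \cdot \frac{1}{2788} - \frac{8303}{5508} = \frac{1012}{697} - \frac{8303}{5508} = - \frac{12535}{225828} \approx -0.055507$)
$z{\left(S,d \right)} = - 4 d$
$l = -779$ ($l = -2 + 21 \left(-30 - 7\right) = -2 + 21 \left(-37\right) = -2 - 777 = -779$)
$H = \frac{1}{18764}$ ($H = \frac{1}{19456 - 692} = \frac{1}{18764} \approx 5.3294 \cdot 10^{-5}$)
$\left(R + H\right) + l = \left(- \frac{12535}{225828} + \frac{1}{18764}\right) - 779 = - \frac{14686307}{264839787} - 779 = - \frac{206324880380}{264839787}$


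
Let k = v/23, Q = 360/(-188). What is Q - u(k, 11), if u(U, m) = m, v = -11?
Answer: -607/47 ≈ -12.915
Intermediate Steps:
Q = -90/47 (Q = 360*(-1/188) = -90/47 ≈ -1.9149)
k = -11/23 ≈ -0.47826
Q - u(k, 11) = -90/47 - 1*11 = -90/47 - 11 = -607/47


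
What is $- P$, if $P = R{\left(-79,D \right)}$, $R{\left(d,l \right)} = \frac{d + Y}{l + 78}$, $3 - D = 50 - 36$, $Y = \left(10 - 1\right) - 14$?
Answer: $\frac{84}{67} \approx 1.2537$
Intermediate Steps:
$Y = -5$ ($Y = 9 - 14 = -5$)
$D = -11$ ($D = 3 - \left(50 - 36\right) = 3 - 14 = -11$)
$R{\left(d,l \right)} = \frac{-5 + d}{78 + l}$ ($R{\left(d,l \right)} = \frac{d - 5}{l + 78} = \frac{-5 + d}{78 + l}$)
$P = - \frac{84}{67}$ ($P = \frac{-5 - 79}{78 - 11} = \frac{1}{67} \left(-84\right) = - \frac{84}{67} \approx -1.2537$)
$- P = \left(-1\right) \left(- \frac{84}{67}\right) = \frac{84}{67}$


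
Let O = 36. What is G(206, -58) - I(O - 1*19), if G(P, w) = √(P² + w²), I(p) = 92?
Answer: -92 + 10*√458 ≈ 122.01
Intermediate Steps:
G(206, -58) - I(O - 1*19) = √(206² + (-58)²) - 1*92 = √(42436 + 3364) - 92 = √45800 - 92 = 10*√458 - 92 = -92 + 10*√458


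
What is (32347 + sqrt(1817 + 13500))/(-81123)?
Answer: -4621/11589 - 17*sqrt(53)/81123 ≈ -0.40027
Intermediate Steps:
(32347 + sqrt(1817 + 13500))/(-81123) = (32347 + sqrt(15317))*(-1/81123) = (32347 + 17*sqrt(53))*(-1/81123) = -4621/11589 - 17*sqrt(53)/81123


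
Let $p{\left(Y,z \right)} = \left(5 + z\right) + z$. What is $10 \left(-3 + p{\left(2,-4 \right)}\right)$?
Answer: $-60$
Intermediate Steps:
$p{\left(Y,z \right)} = 5 + 2 z$
$10 \left(-3 + p{\left(2,-4 \right)}\right) = 10 \left(-3 + \left(5 + 2 \left(-4\right)\right)\right) = 10 \left(-3 + \left(5 - 8\right)\right) = 10 \left(-3 - 3\right) = 10 \left(-6\right) = -60$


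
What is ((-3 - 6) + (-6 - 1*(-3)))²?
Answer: 144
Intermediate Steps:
((-3 - 6) + (-6 - 1*(-3)))² = (-9 + (-6 + 3))² = (-9 - 3)² = (-12)² = 144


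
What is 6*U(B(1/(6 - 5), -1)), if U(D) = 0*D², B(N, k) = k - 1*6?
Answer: 0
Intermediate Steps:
B(N, k) = -6 + k (B(N, k) = k - 6 = -6 + k)
U(D) = 0
6*U(B(1/(6 - 5), -1)) = 6*0 = 0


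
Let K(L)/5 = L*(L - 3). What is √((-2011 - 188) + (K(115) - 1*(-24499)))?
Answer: 170*√3 ≈ 294.45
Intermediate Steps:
K(L) = 5*L*(-3 + L) (K(L) = 5*(L*(L - 3)) = 5*(L*(-3 + L)) = 5*L*(-3 + L))
√((-2011 - 188) + (K(115) - 1*(-24499))) = √((-2011 - 188) + (5*115*(-3 + 115) - 1*(-24499))) = √(-2199 + (5*115*112 + 24499)) = √(-2199 + (64400 + 24499)) = √(-2199 + 88899) = √86700 = 170*√3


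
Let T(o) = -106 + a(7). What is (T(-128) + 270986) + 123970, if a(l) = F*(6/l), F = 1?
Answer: 2763956/7 ≈ 3.9485e+5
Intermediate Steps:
a(l) = 6/l (a(l) = 1*(6/l) = 6/l)
T(o) = -736/7 (T(o) = -106 + 6/7 = -736/7)
(T(-128) + 270986) + 123970 = (-736/7 + 270986) + 123970 = 1896166/7 + 123970 = 2763956/7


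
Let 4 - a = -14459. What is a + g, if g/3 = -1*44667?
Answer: -119538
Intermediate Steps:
a = 14463 (a = 4 - 1*(-14459) = 4 + 14459 = 14463)
g = -134001 (g = 3*(-1*44667) = 3*(-44667) = -134001)
a + g = 14463 - 134001 = -119538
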